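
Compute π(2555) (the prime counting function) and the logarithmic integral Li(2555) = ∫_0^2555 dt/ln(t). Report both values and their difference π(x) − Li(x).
π(2555) = 374;  Li(2555) ≈ 386.63;  π(x) − Li(x) ≈ -12.63.

Direct count of primes ≤ 2555 gives π(2555) = 374. Numerical evaluation of the logarithmic integral gives Li(2555) ≈ 386.63. The difference π(x) − Li(x) ≈ -12.63 is typically negative for small/moderate x (Li(x) overestimates), though Littlewood's theorem shows this sign changes infinitely often.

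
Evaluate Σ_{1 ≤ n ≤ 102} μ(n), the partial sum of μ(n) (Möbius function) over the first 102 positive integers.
Σ_{n ≤ 102} μ(n) = -1

Compute μ(n) for each 1 ≤ n ≤ 102: μ(1) = 1, μ(2) = -1, μ(3) = -1, μ(4) = 0, μ(5) = -1, μ(6) = 1, μ(7) = -1, μ(8) = 0, μ(9) = 0, μ(10) = 1, μ(11) = -1, μ(12) = 0, μ(13) = -1, μ(14) = 1, μ(15) = 1, μ(16) = 0, μ(17) = -1, μ(18) = 0, μ(19) = -1, μ(20) = 0, μ(21) = 1, μ(22) = 1, μ(23) = -1, μ(24) = 0, μ(25) = 0, μ(26) = 1, μ(27) = 0, μ(28) = 0, μ(29) = -1, μ(30) = -1, μ(31) = -1, μ(32) = 0, μ(33) = 1, μ(34) = 1, μ(35) = 1, μ(36) = 0, μ(37) = -1, μ(38) = 1, μ(39) = 1, μ(40) = 0, μ(41) = -1, μ(42) = -1, μ(43) = -1, μ(44) = 0, μ(45) = 0, μ(46) = 1, μ(47) = -1, μ(48) = 0, μ(49) = 0, μ(50) = 0, μ(51) = 1, μ(52) = 0, μ(53) = -1, μ(54) = 0, μ(55) = 1, μ(56) = 0, μ(57) = 1, μ(58) = 1, μ(59) = -1, μ(60) = 0, μ(61) = -1, μ(62) = 1, μ(63) = 0, μ(64) = 0, μ(65) = 1, μ(66) = -1, μ(67) = -1, μ(68) = 0, μ(69) = 1, μ(70) = -1, μ(71) = -1, μ(72) = 0, μ(73) = -1, μ(74) = 1, μ(75) = 0, μ(76) = 0, μ(77) = 1, μ(78) = -1, μ(79) = -1, μ(80) = 0, μ(81) = 0, μ(82) = 1, μ(83) = -1, μ(84) = 0, μ(85) = 1, μ(86) = 1, μ(87) = 1, μ(88) = 0, μ(89) = -1, μ(90) = 0, μ(91) = 1, μ(92) = 0, μ(93) = 1, μ(94) = 1, μ(95) = 1, μ(96) = 0, μ(97) = -1, μ(98) = 0, μ(99) = 0, μ(100) = 0, μ(101) = -1, μ(102) = -1. Summing all 102 values: -1. (Mertens function M(x) = Σ_{n ≤ x} μ(n); on average M(x) should be small (PNT ⟺ M(x) = o(x)).)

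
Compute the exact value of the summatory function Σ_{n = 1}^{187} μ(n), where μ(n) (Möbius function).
Σ_{n ≤ 187} μ(n) = -3

Compute μ(n) for each 1 ≤ n ≤ 187: μ(1) = 1, μ(2) = -1, μ(3) = -1, μ(4) = 0, μ(5) = -1, μ(6) = 1, μ(7) = -1, μ(8) = 0, μ(9) = 0, μ(10) = 1, μ(11) = -1, μ(12) = 0, μ(13) = -1, μ(14) = 1, μ(15) = 1, μ(16) = 0, μ(17) = -1, μ(18) = 0, μ(19) = -1, μ(20) = 0, μ(21) = 1, μ(22) = 1, μ(23) = -1, μ(24) = 0, μ(25) = 0, μ(26) = 1, μ(27) = 0, μ(28) = 0, μ(29) = -1, μ(30) = -1, μ(31) = -1, μ(32) = 0, μ(33) = 1, μ(34) = 1, μ(35) = 1, μ(36) = 0, μ(37) = -1, μ(38) = 1, μ(39) = 1, μ(40) = 0, μ(41) = -1, μ(42) = -1, μ(43) = -1, μ(44) = 0, μ(45) = 0, μ(46) = 1, μ(47) = -1, μ(48) = 0, μ(49) = 0, μ(50) = 0, μ(51) = 1, μ(52) = 0, μ(53) = -1, μ(54) = 0, μ(55) = 1, μ(56) = 0, μ(57) = 1, μ(58) = 1, μ(59) = -1, μ(60) = 0, μ(61) = -1, μ(62) = 1, μ(63) = 0, μ(64) = 0, μ(65) = 1, μ(66) = -1, μ(67) = -1, μ(68) = 0, μ(69) = 1, μ(70) = -1, μ(71) = -1, μ(72) = 0, μ(73) = -1, μ(74) = 1, μ(75) = 0, μ(76) = 0, μ(77) = 1, μ(78) = -1, μ(79) = -1, μ(80) = 0, μ(81) = 0, μ(82) = 1, μ(83) = -1, μ(84) = 0, μ(85) = 1, μ(86) = 1, μ(87) = 1, μ(88) = 0, μ(89) = -1, μ(90) = 0, μ(91) = 1, μ(92) = 0, μ(93) = 1, μ(94) = 1, μ(95) = 1, μ(96) = 0, μ(97) = -1, μ(98) = 0, μ(99) = 0, μ(100) = 0, μ(101) = -1, μ(102) = -1, μ(103) = -1, μ(104) = 0, μ(105) = -1, μ(106) = 1, μ(107) = -1, μ(108) = 0, μ(109) = -1, μ(110) = -1, μ(111) = 1, μ(112) = 0, μ(113) = -1, μ(114) = -1, μ(115) = 1, μ(116) = 0, μ(117) = 0, μ(118) = 1, μ(119) = 1, μ(120) = 0, μ(121) = 0, μ(122) = 1, μ(123) = 1, μ(124) = 0, μ(125) = 0, μ(126) = 0, μ(127) = -1, μ(128) = 0, μ(129) = 1, μ(130) = -1, μ(131) = -1, μ(132) = 0, μ(133) = 1, μ(134) = 1, μ(135) = 0, μ(136) = 0, μ(137) = -1, μ(138) = -1, μ(139) = -1, μ(140) = 0, μ(141) = 1, μ(142) = 1, μ(143) = 1, μ(144) = 0, μ(145) = 1, μ(146) = 1, μ(147) = 0, μ(148) = 0, μ(149) = -1, μ(150) = 0, μ(151) = -1, μ(152) = 0, μ(153) = 0, μ(154) = -1, μ(155) = 1, μ(156) = 0, μ(157) = -1, μ(158) = 1, μ(159) = 1, μ(160) = 0, μ(161) = 1, μ(162) = 0, μ(163) = -1, μ(164) = 0, μ(165) = -1, μ(166) = 1, μ(167) = -1, μ(168) = 0, μ(169) = 0, μ(170) = -1, μ(171) = 0, μ(172) = 0, μ(173) = -1, μ(174) = -1, μ(175) = 0, μ(176) = 0, μ(177) = 1, μ(178) = 1, μ(179) = -1, μ(180) = 0, μ(181) = -1, μ(182) = -1, μ(183) = 1, μ(184) = 0, μ(185) = 1, μ(186) = -1, μ(187) = 1. Summing all 187 values: -3. (Mertens function M(x) = Σ_{n ≤ x} μ(n); on average M(x) should be small (PNT ⟺ M(x) = o(x)).)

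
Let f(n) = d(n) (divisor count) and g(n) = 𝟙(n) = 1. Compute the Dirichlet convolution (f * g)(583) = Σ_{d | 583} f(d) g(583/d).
(d * 𝟙)(583) = 9

Divisors of 583: [1, 11, 53, 583]. For each d | 583:
  d = 1: d(1) · 𝟙(583/1) = 1 · 1 = 1
  d = 11: d(11) · 𝟙(583/11) = 2 · 1 = 2
  d = 53: d(53) · 𝟙(583/53) = 2 · 1 = 2
  d = 583: d(583) · 𝟙(583/583) = 4 · 1 = 4
Summing: (d * 𝟙)(583) = 1 + 2 + 2 + 4 = 9.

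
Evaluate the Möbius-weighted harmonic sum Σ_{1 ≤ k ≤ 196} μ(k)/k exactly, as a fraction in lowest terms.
Σ μ(k)/k = -43277238338814707352435871087729404219364080007991120795068950289487278357/2094340804123062964635950016266159511607730554966537454865305011530672742866

Values of μ(k) for 1 ≤ k ≤ 196: μ(1) = 1, μ(2) = -1, μ(3) = -1, μ(5) = -1, μ(6) = 1, μ(7) = -1, μ(10) = 1, μ(11) = -1, μ(13) = -1, μ(14) = 1, μ(15) = 1, μ(17) = -1, μ(19) = -1, μ(21) = 1, μ(22) = 1, μ(23) = -1, μ(26) = 1, μ(29) = -1, μ(30) = -1, μ(31) = -1, μ(33) = 1, μ(34) = 1, μ(35) = 1, μ(37) = -1, μ(38) = 1, μ(39) = 1, μ(41) = -1, μ(42) = -1, μ(43) = -1, μ(46) = 1, μ(47) = -1, μ(51) = 1, μ(53) = -1, μ(55) = 1, μ(57) = 1, μ(58) = 1, μ(59) = -1, μ(61) = -1, μ(62) = 1, μ(65) = 1, μ(66) = -1, μ(67) = -1, μ(69) = 1, μ(70) = -1, μ(71) = -1, μ(73) = -1, μ(74) = 1, μ(77) = 1, μ(78) = -1, μ(79) = -1, μ(82) = 1, μ(83) = -1, μ(85) = 1, μ(86) = 1, μ(87) = 1, μ(89) = -1, μ(91) = 1, μ(93) = 1, μ(94) = 1, μ(95) = 1, μ(97) = -1, μ(101) = -1, μ(102) = -1, μ(103) = -1, μ(105) = -1, μ(106) = 1, μ(107) = -1, μ(109) = -1, μ(110) = -1, μ(111) = 1, μ(113) = -1, μ(114) = -1, μ(115) = 1, μ(118) = 1, μ(119) = 1, μ(122) = 1, μ(123) = 1, μ(127) = -1, μ(129) = 1, μ(130) = -1, μ(131) = -1, μ(133) = 1, μ(134) = 1, μ(137) = -1, μ(138) = -1, μ(139) = -1, μ(141) = 1, μ(142) = 1, μ(143) = 1, μ(145) = 1, μ(146) = 1, μ(149) = -1, μ(151) = -1, μ(154) = -1, μ(155) = 1, μ(157) = -1, μ(158) = 1, μ(159) = 1, μ(161) = 1, μ(163) = -1, μ(165) = -1, μ(166) = 1, μ(167) = -1, μ(170) = -1, μ(173) = -1, μ(174) = -1, μ(177) = 1, μ(178) = 1, μ(179) = -1, μ(181) = -1, μ(182) = -1, μ(183) = 1, μ(185) = 1, μ(186) = -1, μ(187) = 1, μ(190) = -1, μ(191) = -1, μ(193) = -1, μ(194) = 1, μ(195) = -1, with μ = 0 on non-squarefree integers. Summing μ(k)/k for k where μ(k) ≠ 0 gives -43277238338814707352435871087729404219364080007991120795068950289487278357/2094340804123062964635950016266159511607730554966537454865305011530672742866 ≈ -0.0207. (PNT ⟺ this sum → 0 as n → ∞.)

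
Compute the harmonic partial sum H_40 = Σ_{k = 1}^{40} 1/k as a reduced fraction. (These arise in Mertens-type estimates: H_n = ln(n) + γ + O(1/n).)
H_40 = 2078178381193813/485721041551200

Direct summation: H_40 = 1 + 1/2 + ... + 1/40. The least common denominator is lcm(1, ..., 40) = 5342931457063200; over this denominator the numerator is 5342931457063200 + 2671465728531600 + 1780977152354400 + 1335732864265800 + 1068586291412640 + 890488576177200 + 763275922437600 + 667866432132900 + 593659050784800 + 534293145706320 + 485721041551200 + 445244288088600 + 410994727466400 + 381637961218800 + 356195430470880 + 333933216066450 + 314290085709600 + 296829525392400 + 281206918792800 + 267146572853160 + 254425307479200 + 242860520775600 + 232301367698400 + 222622144044300 + 213717258282528 + 205497363733200 + 197886350261600 + 190818980609400 + 184239015760800 + 178097715235440 + 172352627647200 + 166966608033225 + 161907013850400 + 157145042854800 + 152655184487520 + 148414762696200 + 144403552893600 + 140603459396400 + 136998242488800 + 133573286426580 = 22859962193131943, so H_40 = 22859962193131943/5342931457063200; reducing by gcd(22859962193131943, 5342931457063200) = 11 gives 2078178381193813/485721041551200 ≈ 4.27854. (The PNT-adjacent estimate ln(40) + γ ≈ 4.26610 matches within O(1/n).)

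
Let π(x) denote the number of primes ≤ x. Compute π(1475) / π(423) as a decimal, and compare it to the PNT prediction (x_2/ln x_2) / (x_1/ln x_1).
π(1475)/π(423) = 233/82 ≈ 2.8415;  PNT prediction ≈ 2.8901.

π(423) = 82 and π(1475) = 233, so π(1475)/π(423) ≈ 2.8415. The PNT-predicted ratio is (1475/ln(1475)) / (423/ln(423)) ≈ 2.8901. The two agree to within a few percent, as expected.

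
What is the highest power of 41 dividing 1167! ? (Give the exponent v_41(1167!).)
v_41(1167!) = 28

Legendre's formula: v_p(n!) = Σ_{k ≥ 1} ⌊n / p^k⌋. For p = 41, n = 1167, the terms are:
  ⌊1167/41^1⌋ = ⌊1167/41⌋ = 28
(the next term ⌊1167/41^2⌋ = 0, terminating the sum). Summing: v_41(1167!) = 28 = 28.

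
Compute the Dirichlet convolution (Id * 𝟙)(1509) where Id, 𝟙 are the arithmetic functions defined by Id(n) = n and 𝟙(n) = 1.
(Id * 𝟙)(1509) = 2016

Divisors of 1509: [1, 3, 503, 1509]. For each d | 1509:
  d = 1: Id(1) · 𝟙(1509/1) = 1 · 1 = 1
  d = 3: Id(3) · 𝟙(1509/3) = 3 · 1 = 3
  d = 503: Id(503) · 𝟙(1509/503) = 503 · 1 = 503
  d = 1509: Id(1509) · 𝟙(1509/1509) = 1509 · 1 = 1509
Summing: (Id * 𝟙)(1509) = 1 + 3 + 503 + 1509 = 2016.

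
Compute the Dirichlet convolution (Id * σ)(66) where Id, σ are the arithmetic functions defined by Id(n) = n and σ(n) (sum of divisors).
(Id * σ)(66) = 805

Divisors of 66: [1, 2, 3, 6, 11, 22, 33, 66]. For each d | 66:
  d = 1: Id(1) · σ(66/1) = 1 · 144 = 144
  d = 2: Id(2) · σ(66/2) = 2 · 48 = 96
  d = 3: Id(3) · σ(66/3) = 3 · 36 = 108
  d = 6: Id(6) · σ(66/6) = 6 · 12 = 72
  d = 11: Id(11) · σ(66/11) = 11 · 12 = 132
  d = 22: Id(22) · σ(66/22) = 22 · 4 = 88
  d = 33: Id(33) · σ(66/33) = 33 · 3 = 99
  d = 66: Id(66) · σ(66/66) = 66 · 1 = 66
Summing: (Id * σ)(66) = 144 + 96 + 108 + 72 + 132 + 88 + 99 + 66 = 805.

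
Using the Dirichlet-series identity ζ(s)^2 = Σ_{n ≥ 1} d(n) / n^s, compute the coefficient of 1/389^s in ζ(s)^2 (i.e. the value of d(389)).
d(389) = 2

ζ(s)^2 = (Σ 1/m^s)(Σ 1/k^s). The coefficient of 1/n^s in the product is the number of ordered pairs (m, k) with mk = n, which equals d(n). For n = 389, divisors are [1, 389], so d(389) = 2.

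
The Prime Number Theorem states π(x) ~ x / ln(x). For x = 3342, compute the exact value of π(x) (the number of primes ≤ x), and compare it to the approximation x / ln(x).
π(3342) = 470;  x/ln(x) ≈ 411.86;  relative error ≈ 12.37%.

Directly count primes up to 3342: π(3342) = 470. The PNT approximation gives 3342/ln(3342) ≈ 3342/8.11432 ≈ 411.86. Relative error (π(x) − x/ln(x)) / π(x) ≈ 12.37%; the approximation is known to undercount slightly (Li(x) is a better estimate).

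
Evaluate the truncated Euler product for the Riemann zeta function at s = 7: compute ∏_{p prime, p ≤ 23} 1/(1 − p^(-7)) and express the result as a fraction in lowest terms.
∏ = 48232764637425582400715871008195503014129789903328125/47833390398549347808770198286798982719063238904795968

The primes p ≤ 23 are [2, 3, 5, 7, 11, 13, 17, 19, 23]. For each prime, (1 − 1/p^7)^(-1) = p^7 / (p^7 − 1). The product is (1 − 1/2^7)^(-1), (1 − 1/3^7)^(-1), (1 − 1/5^7)^(-1), (1 − 1/7^7)^(-1), (1 − 1/11^7)^(-1), (1 − 1/13^7)^(-1), (1 − 1/17^7)^(-1), (1 − 1/19^7)^(-1), (1 − 1/23^7)^(-1) = ∏ p^7 / (p^7 − 1) = 48232764637425582400715871008195503014129789903328125/47833390398549347808770198286798982719063238904795968.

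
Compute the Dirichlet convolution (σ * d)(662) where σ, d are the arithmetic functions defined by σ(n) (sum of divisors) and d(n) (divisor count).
(σ * d)(662) = 1670

Divisors of 662: [1, 2, 331, 662]. For each d | 662:
  d = 1: σ(1) · d(662/1) = 1 · 4 = 4
  d = 2: σ(2) · d(662/2) = 3 · 2 = 6
  d = 331: σ(331) · d(662/331) = 332 · 2 = 664
  d = 662: σ(662) · d(662/662) = 996 · 1 = 996
Summing: (σ * d)(662) = 4 + 6 + 664 + 996 = 1670.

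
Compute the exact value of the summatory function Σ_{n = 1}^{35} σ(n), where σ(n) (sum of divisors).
Σ_{n ≤ 35} σ(n) = 1007

Compute σ(n) for each 1 ≤ n ≤ 35: σ(1) = 1, σ(2) = 3, σ(3) = 4, σ(4) = 7, σ(5) = 6, σ(6) = 12, σ(7) = 8, σ(8) = 15, σ(9) = 13, σ(10) = 18, σ(11) = 12, σ(12) = 28, σ(13) = 14, σ(14) = 24, σ(15) = 24, σ(16) = 31, σ(17) = 18, σ(18) = 39, σ(19) = 20, σ(20) = 42, σ(21) = 32, σ(22) = 36, σ(23) = 24, σ(24) = 60, σ(25) = 31, σ(26) = 42, σ(27) = 40, σ(28) = 56, σ(29) = 30, σ(30) = 72, σ(31) = 32, σ(32) = 63, σ(33) = 48, σ(34) = 54, σ(35) = 48. Summing all 35 values: 1007. (Average order: Σ_{n ≤ x} σ(n) ~ (π²/12) x². For x = 35, (π²/12)·35² ≈ 1007.52.)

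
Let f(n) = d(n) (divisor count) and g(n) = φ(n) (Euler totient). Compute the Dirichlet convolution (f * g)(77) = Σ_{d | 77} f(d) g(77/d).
(d * φ)(77) = 96

Divisors of 77: [1, 7, 11, 77]. For each d | 77:
  d = 1: d(1) · φ(77/1) = 1 · 60 = 60
  d = 7: d(7) · φ(77/7) = 2 · 10 = 20
  d = 11: d(11) · φ(77/11) = 2 · 6 = 12
  d = 77: d(77) · φ(77/77) = 4 · 1 = 4
Summing: (d * φ)(77) = 60 + 20 + 12 + 4 = 96.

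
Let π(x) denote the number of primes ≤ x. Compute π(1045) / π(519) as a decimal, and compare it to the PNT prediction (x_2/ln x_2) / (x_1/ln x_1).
π(1045)/π(519) = 175/97 ≈ 1.8041;  PNT prediction ≈ 1.8108.

π(519) = 97 and π(1045) = 175, so π(1045)/π(519) ≈ 1.8041. The PNT-predicted ratio is (1045/ln(1045)) / (519/ln(519)) ≈ 1.8108. The two agree to within a few percent, as expected.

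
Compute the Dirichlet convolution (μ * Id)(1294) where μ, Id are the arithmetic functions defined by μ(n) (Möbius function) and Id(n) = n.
(μ * Id)(1294) = 646

Divisors of 1294: [1, 2, 647, 1294]. For each d | 1294:
  d = 1: μ(1) · Id(1294/1) = 1 · 1294 = 1294
  d = 2: μ(2) · Id(1294/2) = -1 · 647 = -647
  d = 647: μ(647) · Id(1294/647) = -1 · 2 = -2
  d = 1294: μ(1294) · Id(1294/1294) = 1 · 1 = 1
Summing: (μ * Id)(1294) = 1294 + -647 + -2 + 1 = 646.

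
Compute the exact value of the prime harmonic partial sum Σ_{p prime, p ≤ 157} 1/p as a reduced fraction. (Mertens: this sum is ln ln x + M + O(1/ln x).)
Σ 1/p = 67195167335560670940823020383181530154843058347995389615845419/35375166993717494840635767087951744212057570647889977422429870

π(157) = 37, so the primes ≤ 157 are [2, 3, 5, 7, 11, 13, 17, 19, 23, 29, 31, 37, 41, 43, 47, 53, 59, 61, 67, 71, 73, 79, 83, 89, 97, 101, 103, 107, 109, 113, 127, 131, 137, 139, 149, 151, 157]. Summing 1/p over these primes: 67195167335560670940823020383181530154843058347995389615845419/35375166993717494840635767087951744212057570647889977422429870 ≈ 1.8995. Mertens estimate ln ln(157) + 0.2615 ≈ 1.8821.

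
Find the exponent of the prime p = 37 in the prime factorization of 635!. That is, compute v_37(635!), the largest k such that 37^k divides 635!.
v_37(635!) = 17

Legendre's formula: v_p(n!) = Σ_{k ≥ 1} ⌊n / p^k⌋. For p = 37, n = 635, the terms are:
  ⌊635/37^1⌋ = ⌊635/37⌋ = 17
(the next term ⌊635/37^2⌋ = 0, terminating the sum). Summing: v_37(635!) = 17 = 17.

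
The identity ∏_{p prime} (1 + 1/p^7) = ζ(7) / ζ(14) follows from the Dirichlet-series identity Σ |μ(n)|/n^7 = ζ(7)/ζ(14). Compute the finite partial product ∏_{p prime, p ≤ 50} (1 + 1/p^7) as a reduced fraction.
∏ = 263853992248183929955588067841649958807762565359040660091503223132247928290282626850939575242745161896165376/261685269908462752626449098337825267072687203746267710284915637456014619560925349129829845059340019784340625

The primes p ≤ 50 are [2, 3, 5, 7, 11, 13, 17, 19, 23, 29, 31, 37, 41, 43, 47]. For each, (1 + 1/p^7) = (p^7 + 1)/p^7. Multiplying these fractions over p ∈ [2, 3, 5, 7, 11, 13, 17, 19, 23, 29, 31, 37, 41, 43, 47] gives 263853992248183929955588067841649958807762565359040660091503223132247928290282626850939575242745161896165376/261685269908462752626449098337825267072687203746267710284915637456014619560925349129829845059340019784340625. (In the limit P → ∞ this tends to ζ(7)/ζ(14).)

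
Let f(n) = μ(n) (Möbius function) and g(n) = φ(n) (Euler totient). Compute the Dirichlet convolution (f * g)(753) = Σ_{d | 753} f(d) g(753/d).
(μ * φ)(753) = 249

Divisors of 753: [1, 3, 251, 753]. For each d | 753:
  d = 1: μ(1) · φ(753/1) = 1 · 500 = 500
  d = 3: μ(3) · φ(753/3) = -1 · 250 = -250
  d = 251: μ(251) · φ(753/251) = -1 · 2 = -2
  d = 753: μ(753) · φ(753/753) = 1 · 1 = 1
Summing: (μ * φ)(753) = 500 + -250 + -2 + 1 = 249.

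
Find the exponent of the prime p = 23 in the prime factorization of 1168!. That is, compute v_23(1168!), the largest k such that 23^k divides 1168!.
v_23(1168!) = 52

Legendre's formula: v_p(n!) = Σ_{k ≥ 1} ⌊n / p^k⌋. For p = 23, n = 1168, the terms are:
  ⌊1168/23^1⌋ = ⌊1168/23⌋ = 50
  ⌊1168/23^2⌋ = ⌊1168/529⌋ = 2
(the next term ⌊1168/23^3⌋ = 0, terminating the sum). Summing: v_23(1168!) = 50 + 2 = 52.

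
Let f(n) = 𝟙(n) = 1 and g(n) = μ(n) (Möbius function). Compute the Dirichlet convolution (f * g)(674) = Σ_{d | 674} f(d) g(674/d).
(𝟙 * μ)(674) = 0

Divisors of 674: [1, 2, 337, 674]. For each d | 674:
  d = 1: 𝟙(1) · μ(674/1) = 1 · 1 = 1
  d = 2: 𝟙(2) · μ(674/2) = 1 · -1 = -1
  d = 337: 𝟙(337) · μ(674/337) = 1 · -1 = -1
  d = 674: 𝟙(674) · μ(674/674) = 1 · 1 = 1
Summing: (𝟙 * μ)(674) = 1 + -1 + -1 + 1 = 0.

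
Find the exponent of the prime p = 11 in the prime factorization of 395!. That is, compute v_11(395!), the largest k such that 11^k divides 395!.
v_11(395!) = 38

Legendre's formula: v_p(n!) = Σ_{k ≥ 1} ⌊n / p^k⌋. For p = 11, n = 395, the terms are:
  ⌊395/11^1⌋ = ⌊395/11⌋ = 35
  ⌊395/11^2⌋ = ⌊395/121⌋ = 3
(the next term ⌊395/11^3⌋ = 0, terminating the sum). Summing: v_11(395!) = 35 + 3 = 38.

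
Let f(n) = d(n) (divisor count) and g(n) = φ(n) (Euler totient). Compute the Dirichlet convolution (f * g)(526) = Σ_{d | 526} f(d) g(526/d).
(d * φ)(526) = 792

Divisors of 526: [1, 2, 263, 526]. For each d | 526:
  d = 1: d(1) · φ(526/1) = 1 · 262 = 262
  d = 2: d(2) · φ(526/2) = 2 · 262 = 524
  d = 263: d(263) · φ(526/263) = 2 · 1 = 2
  d = 526: d(526) · φ(526/526) = 4 · 1 = 4
Summing: (d * φ)(526) = 262 + 524 + 2 + 4 = 792.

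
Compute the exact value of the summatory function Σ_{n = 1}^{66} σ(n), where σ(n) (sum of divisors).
Σ_{n ≤ 66} σ(n) = 3631

Compute σ(n) for each 1 ≤ n ≤ 66: σ(1) = 1, σ(2) = 3, σ(3) = 4, σ(4) = 7, σ(5) = 6, σ(6) = 12, σ(7) = 8, σ(8) = 15, σ(9) = 13, σ(10) = 18, σ(11) = 12, σ(12) = 28, σ(13) = 14, σ(14) = 24, σ(15) = 24, σ(16) = 31, σ(17) = 18, σ(18) = 39, σ(19) = 20, σ(20) = 42, σ(21) = 32, σ(22) = 36, σ(23) = 24, σ(24) = 60, σ(25) = 31, σ(26) = 42, σ(27) = 40, σ(28) = 56, σ(29) = 30, σ(30) = 72, σ(31) = 32, σ(32) = 63, σ(33) = 48, σ(34) = 54, σ(35) = 48, σ(36) = 91, σ(37) = 38, σ(38) = 60, σ(39) = 56, σ(40) = 90, σ(41) = 42, σ(42) = 96, σ(43) = 44, σ(44) = 84, σ(45) = 78, σ(46) = 72, σ(47) = 48, σ(48) = 124, σ(49) = 57, σ(50) = 93, σ(51) = 72, σ(52) = 98, σ(53) = 54, σ(54) = 120, σ(55) = 72, σ(56) = 120, σ(57) = 80, σ(58) = 90, σ(59) = 60, σ(60) = 168, σ(61) = 62, σ(62) = 96, σ(63) = 104, σ(64) = 127, σ(65) = 84, σ(66) = 144. Summing all 66 values: 3631. (Average order: Σ_{n ≤ x} σ(n) ~ (π²/12) x². For x = 66, (π²/12)·66² ≈ 3582.67.)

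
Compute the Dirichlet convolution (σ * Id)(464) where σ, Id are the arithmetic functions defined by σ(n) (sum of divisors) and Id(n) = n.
(σ * Id)(464) = 7611

Divisors of 464: [1, 2, 4, 8, 16, 29, 58, 116, 232, 464]. For each d | 464:
  d = 1: σ(1) · Id(464/1) = 1 · 464 = 464
  d = 2: σ(2) · Id(464/2) = 3 · 232 = 696
  d = 4: σ(4) · Id(464/4) = 7 · 116 = 812
  d = 8: σ(8) · Id(464/8) = 15 · 58 = 870
  d = 16: σ(16) · Id(464/16) = 31 · 29 = 899
  d = 29: σ(29) · Id(464/29) = 30 · 16 = 480
  d = 58: σ(58) · Id(464/58) = 90 · 8 = 720
  d = 116: σ(116) · Id(464/116) = 210 · 4 = 840
  d = 232: σ(232) · Id(464/232) = 450 · 2 = 900
  d = 464: σ(464) · Id(464/464) = 930 · 1 = 930
Summing: (σ * Id)(464) = 464 + 696 + 812 + 870 + 899 + 480 + 720 + 840 + 900 + 930 = 7611.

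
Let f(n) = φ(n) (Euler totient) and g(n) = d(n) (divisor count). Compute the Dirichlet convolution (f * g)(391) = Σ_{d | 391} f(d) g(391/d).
(φ * d)(391) = 432

Divisors of 391: [1, 17, 23, 391]. For each d | 391:
  d = 1: φ(1) · d(391/1) = 1 · 4 = 4
  d = 17: φ(17) · d(391/17) = 16 · 2 = 32
  d = 23: φ(23) · d(391/23) = 22 · 2 = 44
  d = 391: φ(391) · d(391/391) = 352 · 1 = 352
Summing: (φ * d)(391) = 4 + 32 + 44 + 352 = 432.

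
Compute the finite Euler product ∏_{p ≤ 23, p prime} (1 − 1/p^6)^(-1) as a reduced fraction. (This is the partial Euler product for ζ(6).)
∏ = 7921457489978054880231124911875/7786417203783354362865572118528

The primes p ≤ 23 are [2, 3, 5, 7, 11, 13, 17, 19, 23]. For each prime, (1 − 1/p^6)^(-1) = p^6 / (p^6 − 1). The product is (1 − 1/2^6)^(-1), (1 − 1/3^6)^(-1), (1 − 1/5^6)^(-1), (1 − 1/7^6)^(-1), (1 − 1/11^6)^(-1), (1 − 1/13^6)^(-1), (1 − 1/17^6)^(-1), (1 − 1/19^6)^(-1), (1 − 1/23^6)^(-1) = ∏ p^6 / (p^6 − 1) = 7921457489978054880231124911875/7786417203783354362865572118528.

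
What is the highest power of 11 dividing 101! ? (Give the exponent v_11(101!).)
v_11(101!) = 9

Legendre's formula: v_p(n!) = Σ_{k ≥ 1} ⌊n / p^k⌋. For p = 11, n = 101, the terms are:
  ⌊101/11^1⌋ = ⌊101/11⌋ = 9
(the next term ⌊101/11^2⌋ = 0, terminating the sum). Summing: v_11(101!) = 9 = 9.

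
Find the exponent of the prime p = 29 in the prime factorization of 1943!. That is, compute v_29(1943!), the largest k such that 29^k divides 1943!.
v_29(1943!) = 69

Legendre's formula: v_p(n!) = Σ_{k ≥ 1} ⌊n / p^k⌋. For p = 29, n = 1943, the terms are:
  ⌊1943/29^1⌋ = ⌊1943/29⌋ = 67
  ⌊1943/29^2⌋ = ⌊1943/841⌋ = 2
(the next term ⌊1943/29^3⌋ = 0, terminating the sum). Summing: v_29(1943!) = 67 + 2 = 69.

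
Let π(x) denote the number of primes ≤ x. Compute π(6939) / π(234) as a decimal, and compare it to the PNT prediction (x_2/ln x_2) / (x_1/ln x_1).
π(6939)/π(234) = 890/51 ≈ 17.4510;  PNT prediction ≈ 18.2898.

π(234) = 51 and π(6939) = 890, so π(6939)/π(234) ≈ 17.4510. The PNT-predicted ratio is (6939/ln(6939)) / (234/ln(234)) ≈ 18.2898. The two agree to within a few percent, as expected.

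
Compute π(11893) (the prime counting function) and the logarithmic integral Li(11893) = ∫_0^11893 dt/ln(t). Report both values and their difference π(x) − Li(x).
π(11893) = 1424;  Li(11893) ≈ 1449.70;  π(x) − Li(x) ≈ -25.70.

Direct count of primes ≤ 11893 gives π(11893) = 1424. Numerical evaluation of the logarithmic integral gives Li(11893) ≈ 1449.70. The difference π(x) − Li(x) ≈ -25.70 is typically negative for small/moderate x (Li(x) overestimates), though Littlewood's theorem shows this sign changes infinitely often.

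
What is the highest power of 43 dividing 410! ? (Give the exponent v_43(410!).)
v_43(410!) = 9

Legendre's formula: v_p(n!) = Σ_{k ≥ 1} ⌊n / p^k⌋. For p = 43, n = 410, the terms are:
  ⌊410/43^1⌋ = ⌊410/43⌋ = 9
(the next term ⌊410/43^2⌋ = 0, terminating the sum). Summing: v_43(410!) = 9 = 9.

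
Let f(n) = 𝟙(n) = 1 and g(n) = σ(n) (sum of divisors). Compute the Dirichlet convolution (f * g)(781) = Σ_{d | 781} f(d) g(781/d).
(𝟙 * σ)(781) = 949

Divisors of 781: [1, 11, 71, 781]. For each d | 781:
  d = 1: 𝟙(1) · σ(781/1) = 1 · 864 = 864
  d = 11: 𝟙(11) · σ(781/11) = 1 · 72 = 72
  d = 71: 𝟙(71) · σ(781/71) = 1 · 12 = 12
  d = 781: 𝟙(781) · σ(781/781) = 1 · 1 = 1
Summing: (𝟙 * σ)(781) = 864 + 72 + 12 + 1 = 949.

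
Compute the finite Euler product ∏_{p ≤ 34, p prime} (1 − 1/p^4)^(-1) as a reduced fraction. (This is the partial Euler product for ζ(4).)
∏ = 44480956869217573792253389310087/41097743855049154662236160000000

The primes p ≤ 34 are [2, 3, 5, 7, 11, 13, 17, 19, 23, 29, 31]. For each prime, (1 − 1/p^4)^(-1) = p^4 / (p^4 − 1). The product is (1 − 1/2^4)^(-1), (1 − 1/3^4)^(-1), (1 − 1/5^4)^(-1), (1 − 1/7^4)^(-1), (1 − 1/11^4)^(-1), (1 − 1/13^4)^(-1), (1 − 1/17^4)^(-1), (1 − 1/19^4)^(-1), (1 − 1/23^4)^(-1), (1 − 1/29^4)^(-1), (1 − 1/31^4)^(-1) = ∏ p^4 / (p^4 − 1) = 44480956869217573792253389310087/41097743855049154662236160000000.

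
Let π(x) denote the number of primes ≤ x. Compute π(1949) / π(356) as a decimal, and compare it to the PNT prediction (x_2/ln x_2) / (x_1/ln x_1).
π(1949)/π(356) = 296/71 ≈ 4.1690;  PNT prediction ≈ 4.2460.

π(356) = 71 and π(1949) = 296, so π(1949)/π(356) ≈ 4.1690. The PNT-predicted ratio is (1949/ln(1949)) / (356/ln(356)) ≈ 4.2460. The two agree to within a few percent, as expected.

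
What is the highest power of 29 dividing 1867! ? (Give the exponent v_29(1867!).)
v_29(1867!) = 66

Legendre's formula: v_p(n!) = Σ_{k ≥ 1} ⌊n / p^k⌋. For p = 29, n = 1867, the terms are:
  ⌊1867/29^1⌋ = ⌊1867/29⌋ = 64
  ⌊1867/29^2⌋ = ⌊1867/841⌋ = 2
(the next term ⌊1867/29^3⌋ = 0, terminating the sum). Summing: v_29(1867!) = 64 + 2 = 66.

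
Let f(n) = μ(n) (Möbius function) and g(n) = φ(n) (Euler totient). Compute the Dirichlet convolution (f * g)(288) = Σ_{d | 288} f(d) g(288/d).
(μ * φ)(288) = 32

Divisors of 288: [1, 2, 3, 4, 6, 8, 9, 12, 16, 18, 24, 32, 36, 48, 72, 96, 144, 288]. For each d | 288:
  d = 1: μ(1) · φ(288/1) = 1 · 96 = 96
  d = 2: μ(2) · φ(288/2) = -1 · 48 = -48
  d = 3: μ(3) · φ(288/3) = -1 · 32 = -32
  d = 4: μ(4) · φ(288/4) = 0 · 24 = 0
  d = 6: μ(6) · φ(288/6) = 1 · 16 = 16
  d = 8: μ(8) · φ(288/8) = 0 · 12 = 0
  d = 9: μ(9) · φ(288/9) = 0 · 16 = 0
  d = 12: μ(12) · φ(288/12) = 0 · 8 = 0
  d = 16: μ(16) · φ(288/16) = 0 · 6 = 0
  d = 18: μ(18) · φ(288/18) = 0 · 8 = 0
  d = 24: μ(24) · φ(288/24) = 0 · 4 = 0
  d = 32: μ(32) · φ(288/32) = 0 · 6 = 0
  d = 36: μ(36) · φ(288/36) = 0 · 4 = 0
  d = 48: μ(48) · φ(288/48) = 0 · 2 = 0
  d = 72: μ(72) · φ(288/72) = 0 · 2 = 0
  d = 96: μ(96) · φ(288/96) = 0 · 2 = 0
  d = 144: μ(144) · φ(288/144) = 0 · 1 = 0
  d = 288: μ(288) · φ(288/288) = 0 · 1 = 0
Summing: (μ * φ)(288) = 96 + -48 + -32 + 0 + 16 + 0 + 0 + 0 + 0 + 0 + 0 + 0 + 0 + 0 + 0 + 0 + 0 + 0 = 32.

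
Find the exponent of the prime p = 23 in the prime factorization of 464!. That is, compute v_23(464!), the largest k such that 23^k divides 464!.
v_23(464!) = 20

Legendre's formula: v_p(n!) = Σ_{k ≥ 1} ⌊n / p^k⌋. For p = 23, n = 464, the terms are:
  ⌊464/23^1⌋ = ⌊464/23⌋ = 20
(the next term ⌊464/23^2⌋ = 0, terminating the sum). Summing: v_23(464!) = 20 = 20.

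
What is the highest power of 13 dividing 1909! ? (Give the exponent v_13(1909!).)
v_13(1909!) = 157

Legendre's formula: v_p(n!) = Σ_{k ≥ 1} ⌊n / p^k⌋. For p = 13, n = 1909, the terms are:
  ⌊1909/13^1⌋ = ⌊1909/13⌋ = 146
  ⌊1909/13^2⌋ = ⌊1909/169⌋ = 11
(the next term ⌊1909/13^3⌋ = 0, terminating the sum). Summing: v_13(1909!) = 146 + 11 = 157.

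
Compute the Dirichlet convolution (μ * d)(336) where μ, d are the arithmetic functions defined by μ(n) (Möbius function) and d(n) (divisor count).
(μ * d)(336) = 1

Divisors of 336: [1, 2, 3, 4, 6, 7, 8, 12, 14, 16, 21, 24, 28, 42, 48, 56, 84, 112, 168, 336]. For each d | 336:
  d = 1: μ(1) · d(336/1) = 1 · 20 = 20
  d = 2: μ(2) · d(336/2) = -1 · 16 = -16
  d = 3: μ(3) · d(336/3) = -1 · 10 = -10
  d = 4: μ(4) · d(336/4) = 0 · 12 = 0
  d = 6: μ(6) · d(336/6) = 1 · 8 = 8
  d = 7: μ(7) · d(336/7) = -1 · 10 = -10
  d = 8: μ(8) · d(336/8) = 0 · 8 = 0
  d = 12: μ(12) · d(336/12) = 0 · 6 = 0
  d = 14: μ(14) · d(336/14) = 1 · 8 = 8
  d = 16: μ(16) · d(336/16) = 0 · 4 = 0
  d = 21: μ(21) · d(336/21) = 1 · 5 = 5
  d = 24: μ(24) · d(336/24) = 0 · 4 = 0
  d = 28: μ(28) · d(336/28) = 0 · 6 = 0
  d = 42: μ(42) · d(336/42) = -1 · 4 = -4
  d = 48: μ(48) · d(336/48) = 0 · 2 = 0
  d = 56: μ(56) · d(336/56) = 0 · 4 = 0
  d = 84: μ(84) · d(336/84) = 0 · 3 = 0
  d = 112: μ(112) · d(336/112) = 0 · 2 = 0
  d = 168: μ(168) · d(336/168) = 0 · 2 = 0
  d = 336: μ(336) · d(336/336) = 0 · 1 = 0
Summing: (μ * d)(336) = 20 + -16 + -10 + 0 + 8 + -10 + 0 + 0 + 8 + 0 + 5 + 0 + 0 + -4 + 0 + 0 + 0 + 0 + 0 + 0 = 1.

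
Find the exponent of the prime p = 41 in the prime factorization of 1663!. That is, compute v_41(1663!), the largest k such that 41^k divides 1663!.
v_41(1663!) = 40

Legendre's formula: v_p(n!) = Σ_{k ≥ 1} ⌊n / p^k⌋. For p = 41, n = 1663, the terms are:
  ⌊1663/41^1⌋ = ⌊1663/41⌋ = 40
(the next term ⌊1663/41^2⌋ = 0, terminating the sum). Summing: v_41(1663!) = 40 = 40.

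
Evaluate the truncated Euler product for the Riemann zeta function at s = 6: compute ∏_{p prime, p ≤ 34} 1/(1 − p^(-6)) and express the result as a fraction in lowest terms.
∏ = 21845630847366461901783214359247811231609675/21473219492121468455585352466296495056879616

The primes p ≤ 34 are [2, 3, 5, 7, 11, 13, 17, 19, 23, 29, 31]. For each prime, (1 − 1/p^6)^(-1) = p^6 / (p^6 − 1). The product is (1 − 1/2^6)^(-1), (1 − 1/3^6)^(-1), (1 − 1/5^6)^(-1), (1 − 1/7^6)^(-1), (1 − 1/11^6)^(-1), (1 − 1/13^6)^(-1), (1 − 1/17^6)^(-1), (1 − 1/19^6)^(-1), (1 − 1/23^6)^(-1), (1 − 1/29^6)^(-1), (1 − 1/31^6)^(-1) = ∏ p^6 / (p^6 − 1) = 21845630847366461901783214359247811231609675/21473219492121468455585352466296495056879616.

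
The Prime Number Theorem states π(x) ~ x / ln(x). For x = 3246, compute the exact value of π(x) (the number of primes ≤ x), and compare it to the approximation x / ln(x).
π(3246) = 457;  x/ln(x) ≈ 401.48;  relative error ≈ 12.15%.

Directly count primes up to 3246: π(3246) = 457. The PNT approximation gives 3246/ln(3246) ≈ 3246/8.08518 ≈ 401.48. Relative error (π(x) − x/ln(x)) / π(x) ≈ 12.15%; the approximation is known to undercount slightly (Li(x) is a better estimate).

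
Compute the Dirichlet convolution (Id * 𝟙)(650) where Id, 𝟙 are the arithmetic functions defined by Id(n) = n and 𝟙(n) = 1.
(Id * 𝟙)(650) = 1302

Divisors of 650: [1, 2, 5, 10, 13, 25, 26, 50, 65, 130, 325, 650]. For each d | 650:
  d = 1: Id(1) · 𝟙(650/1) = 1 · 1 = 1
  d = 2: Id(2) · 𝟙(650/2) = 2 · 1 = 2
  d = 5: Id(5) · 𝟙(650/5) = 5 · 1 = 5
  d = 10: Id(10) · 𝟙(650/10) = 10 · 1 = 10
  d = 13: Id(13) · 𝟙(650/13) = 13 · 1 = 13
  d = 25: Id(25) · 𝟙(650/25) = 25 · 1 = 25
  d = 26: Id(26) · 𝟙(650/26) = 26 · 1 = 26
  d = 50: Id(50) · 𝟙(650/50) = 50 · 1 = 50
  d = 65: Id(65) · 𝟙(650/65) = 65 · 1 = 65
  d = 130: Id(130) · 𝟙(650/130) = 130 · 1 = 130
  d = 325: Id(325) · 𝟙(650/325) = 325 · 1 = 325
  d = 650: Id(650) · 𝟙(650/650) = 650 · 1 = 650
Summing: (Id * 𝟙)(650) = 1 + 2 + 5 + 10 + 13 + 25 + 26 + 50 + 65 + 130 + 325 + 650 = 1302.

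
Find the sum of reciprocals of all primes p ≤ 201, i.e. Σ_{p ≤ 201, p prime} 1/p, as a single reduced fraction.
Σ 1/p = 15202313841027497739047080375538859939135227730139536997746371469607707132833646367/7799922041683461553249199106329813876687996789903550945093032474868511536164700810

π(201) = 46, so the primes ≤ 201 are [2, 3, 5, 7, 11, 13, 17, 19, 23, 29, 31, 37, 41, 43, 47, 53, 59, 61, 67, 71, 73, 79, 83, 89, 97, 101, 103, 107, 109, 113, 127, 131, 137, 139, 149, 151, 157, 163, 167, 173, 179, 181, 191, 193, 197, 199]. Summing 1/p over these primes: 15202313841027497739047080375538859939135227730139536997746371469607707132833646367/7799922041683461553249199106329813876687996789903550945093032474868511536164700810 ≈ 1.9490. Mertens estimate ln ln(201) + 0.2615 ≈ 1.9298.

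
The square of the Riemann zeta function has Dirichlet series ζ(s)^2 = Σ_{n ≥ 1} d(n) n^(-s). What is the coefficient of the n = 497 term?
d(497) = 4

ζ(s)^2 = (Σ 1/m^s)(Σ 1/k^s). The coefficient of 1/n^s in the product is the number of ordered pairs (m, k) with mk = n, which equals d(n). For n = 497, divisors are [1, 7, 71, 497], so d(497) = 4.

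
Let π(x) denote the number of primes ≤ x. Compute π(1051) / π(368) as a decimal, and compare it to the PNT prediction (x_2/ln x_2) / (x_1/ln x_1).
π(1051)/π(368) = 177/73 ≈ 2.4247;  PNT prediction ≈ 2.4252.

π(368) = 73 and π(1051) = 177, so π(1051)/π(368) ≈ 2.4247. The PNT-predicted ratio is (1051/ln(1051)) / (368/ln(368)) ≈ 2.4252. The two agree to within a few percent, as expected.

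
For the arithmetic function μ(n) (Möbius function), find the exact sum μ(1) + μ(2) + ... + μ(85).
Σ_{n ≤ 85} μ(n) = -3

Compute μ(n) for each 1 ≤ n ≤ 85: μ(1) = 1, μ(2) = -1, μ(3) = -1, μ(4) = 0, μ(5) = -1, μ(6) = 1, μ(7) = -1, μ(8) = 0, μ(9) = 0, μ(10) = 1, μ(11) = -1, μ(12) = 0, μ(13) = -1, μ(14) = 1, μ(15) = 1, μ(16) = 0, μ(17) = -1, μ(18) = 0, μ(19) = -1, μ(20) = 0, μ(21) = 1, μ(22) = 1, μ(23) = -1, μ(24) = 0, μ(25) = 0, μ(26) = 1, μ(27) = 0, μ(28) = 0, μ(29) = -1, μ(30) = -1, μ(31) = -1, μ(32) = 0, μ(33) = 1, μ(34) = 1, μ(35) = 1, μ(36) = 0, μ(37) = -1, μ(38) = 1, μ(39) = 1, μ(40) = 0, μ(41) = -1, μ(42) = -1, μ(43) = -1, μ(44) = 0, μ(45) = 0, μ(46) = 1, μ(47) = -1, μ(48) = 0, μ(49) = 0, μ(50) = 0, μ(51) = 1, μ(52) = 0, μ(53) = -1, μ(54) = 0, μ(55) = 1, μ(56) = 0, μ(57) = 1, μ(58) = 1, μ(59) = -1, μ(60) = 0, μ(61) = -1, μ(62) = 1, μ(63) = 0, μ(64) = 0, μ(65) = 1, μ(66) = -1, μ(67) = -1, μ(68) = 0, μ(69) = 1, μ(70) = -1, μ(71) = -1, μ(72) = 0, μ(73) = -1, μ(74) = 1, μ(75) = 0, μ(76) = 0, μ(77) = 1, μ(78) = -1, μ(79) = -1, μ(80) = 0, μ(81) = 0, μ(82) = 1, μ(83) = -1, μ(84) = 0, μ(85) = 1. Summing all 85 values: -3. (Mertens function M(x) = Σ_{n ≤ x} μ(n); on average M(x) should be small (PNT ⟺ M(x) = o(x)).)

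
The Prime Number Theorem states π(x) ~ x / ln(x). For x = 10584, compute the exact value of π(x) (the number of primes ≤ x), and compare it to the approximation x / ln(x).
π(10584) = 1290;  x/ln(x) ≈ 1142.11;  relative error ≈ 11.46%.

Directly count primes up to 10584: π(10584) = 1290. The PNT approximation gives 10584/ln(10584) ≈ 10584/9.26710 ≈ 1142.11. Relative error (π(x) − x/ln(x)) / π(x) ≈ 11.46%; the approximation is known to undercount slightly (Li(x) is a better estimate).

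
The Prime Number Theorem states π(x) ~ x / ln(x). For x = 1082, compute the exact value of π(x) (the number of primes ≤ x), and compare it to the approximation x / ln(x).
π(1082) = 180;  x/ln(x) ≈ 154.87;  relative error ≈ 13.96%.

Directly count primes up to 1082: π(1082) = 180. The PNT approximation gives 1082/ln(1082) ≈ 1082/6.98657 ≈ 154.87. Relative error (π(x) − x/ln(x)) / π(x) ≈ 13.96%; the approximation is known to undercount slightly (Li(x) is a better estimate).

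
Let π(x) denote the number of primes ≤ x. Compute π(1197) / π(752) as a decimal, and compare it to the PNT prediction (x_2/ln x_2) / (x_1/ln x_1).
π(1197)/π(752) = 196/133 ≈ 1.4737;  PNT prediction ≈ 1.4874.

π(752) = 133 and π(1197) = 196, so π(1197)/π(752) ≈ 1.4737. The PNT-predicted ratio is (1197/ln(1197)) / (752/ln(752)) ≈ 1.4874. The two agree to within a few percent, as expected.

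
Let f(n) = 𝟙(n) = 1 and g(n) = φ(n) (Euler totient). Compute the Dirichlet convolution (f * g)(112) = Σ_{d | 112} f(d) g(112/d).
(𝟙 * φ)(112) = 112

Divisors of 112: [1, 2, 4, 7, 8, 14, 16, 28, 56, 112]. For each d | 112:
  d = 1: 𝟙(1) · φ(112/1) = 1 · 48 = 48
  d = 2: 𝟙(2) · φ(112/2) = 1 · 24 = 24
  d = 4: 𝟙(4) · φ(112/4) = 1 · 12 = 12
  d = 7: 𝟙(7) · φ(112/7) = 1 · 8 = 8
  d = 8: 𝟙(8) · φ(112/8) = 1 · 6 = 6
  d = 14: 𝟙(14) · φ(112/14) = 1 · 4 = 4
  d = 16: 𝟙(16) · φ(112/16) = 1 · 6 = 6
  d = 28: 𝟙(28) · φ(112/28) = 1 · 2 = 2
  d = 56: 𝟙(56) · φ(112/56) = 1 · 1 = 1
  d = 112: 𝟙(112) · φ(112/112) = 1 · 1 = 1
Summing: (𝟙 * φ)(112) = 48 + 24 + 12 + 8 + 6 + 4 + 6 + 2 + 1 + 1 = 112.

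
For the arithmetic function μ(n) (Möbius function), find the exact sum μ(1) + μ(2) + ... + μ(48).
Σ_{n ≤ 48} μ(n) = -3

Compute μ(n) for each 1 ≤ n ≤ 48: μ(1) = 1, μ(2) = -1, μ(3) = -1, μ(4) = 0, μ(5) = -1, μ(6) = 1, μ(7) = -1, μ(8) = 0, μ(9) = 0, μ(10) = 1, μ(11) = -1, μ(12) = 0, μ(13) = -1, μ(14) = 1, μ(15) = 1, μ(16) = 0, μ(17) = -1, μ(18) = 0, μ(19) = -1, μ(20) = 0, μ(21) = 1, μ(22) = 1, μ(23) = -1, μ(24) = 0, μ(25) = 0, μ(26) = 1, μ(27) = 0, μ(28) = 0, μ(29) = -1, μ(30) = -1, μ(31) = -1, μ(32) = 0, μ(33) = 1, μ(34) = 1, μ(35) = 1, μ(36) = 0, μ(37) = -1, μ(38) = 1, μ(39) = 1, μ(40) = 0, μ(41) = -1, μ(42) = -1, μ(43) = -1, μ(44) = 0, μ(45) = 0, μ(46) = 1, μ(47) = -1, μ(48) = 0. Summing all 48 values: -3. (Mertens function M(x) = Σ_{n ≤ x} μ(n); on average M(x) should be small (PNT ⟺ M(x) = o(x)).)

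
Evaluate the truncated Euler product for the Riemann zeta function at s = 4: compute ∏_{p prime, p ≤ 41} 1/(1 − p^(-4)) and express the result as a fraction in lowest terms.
∏ = 56920287300311688614065768651369188407/52590894536588738800643997696000000000

The primes p ≤ 41 are [2, 3, 5, 7, 11, 13, 17, 19, 23, 29, 31, 37, 41]. For each prime, (1 − 1/p^4)^(-1) = p^4 / (p^4 − 1). The product is (1 − 1/2^4)^(-1), (1 − 1/3^4)^(-1), (1 − 1/5^4)^(-1), (1 − 1/7^4)^(-1), (1 − 1/11^4)^(-1), (1 − 1/13^4)^(-1), (1 − 1/17^4)^(-1), (1 − 1/19^4)^(-1), (1 − 1/23^4)^(-1), (1 − 1/29^4)^(-1), (1 − 1/31^4)^(-1), (1 − 1/37^4)^(-1), (1 − 1/41^4)^(-1) = ∏ p^4 / (p^4 − 1) = 56920287300311688614065768651369188407/52590894536588738800643997696000000000.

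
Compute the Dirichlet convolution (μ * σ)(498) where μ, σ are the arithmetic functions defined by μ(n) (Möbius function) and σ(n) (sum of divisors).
(μ * σ)(498) = 498

Divisors of 498: [1, 2, 3, 6, 83, 166, 249, 498]. For each d | 498:
  d = 1: μ(1) · σ(498/1) = 1 · 1008 = 1008
  d = 2: μ(2) · σ(498/2) = -1 · 336 = -336
  d = 3: μ(3) · σ(498/3) = -1 · 252 = -252
  d = 6: μ(6) · σ(498/6) = 1 · 84 = 84
  d = 83: μ(83) · σ(498/83) = -1 · 12 = -12
  d = 166: μ(166) · σ(498/166) = 1 · 4 = 4
  d = 249: μ(249) · σ(498/249) = 1 · 3 = 3
  d = 498: μ(498) · σ(498/498) = -1 · 1 = -1
Summing: (μ * σ)(498) = 1008 + -336 + -252 + 84 + -12 + 4 + 3 + -1 = 498.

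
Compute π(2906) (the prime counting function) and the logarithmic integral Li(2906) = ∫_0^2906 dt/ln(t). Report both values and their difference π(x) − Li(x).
π(2906) = 420;  Li(2906) ≈ 431.00;  π(x) − Li(x) ≈ -11.00.

Direct count of primes ≤ 2906 gives π(2906) = 420. Numerical evaluation of the logarithmic integral gives Li(2906) ≈ 431.00. The difference π(x) − Li(x) ≈ -11.00 is typically negative for small/moderate x (Li(x) overestimates), though Littlewood's theorem shows this sign changes infinitely often.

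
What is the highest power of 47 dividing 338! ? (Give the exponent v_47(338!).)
v_47(338!) = 7

Legendre's formula: v_p(n!) = Σ_{k ≥ 1} ⌊n / p^k⌋. For p = 47, n = 338, the terms are:
  ⌊338/47^1⌋ = ⌊338/47⌋ = 7
(the next term ⌊338/47^2⌋ = 0, terminating the sum). Summing: v_47(338!) = 7 = 7.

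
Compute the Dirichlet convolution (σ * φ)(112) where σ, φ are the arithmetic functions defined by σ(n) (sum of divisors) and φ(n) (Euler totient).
(σ * φ)(112) = 1120

Divisors of 112: [1, 2, 4, 7, 8, 14, 16, 28, 56, 112]. For each d | 112:
  d = 1: σ(1) · φ(112/1) = 1 · 48 = 48
  d = 2: σ(2) · φ(112/2) = 3 · 24 = 72
  d = 4: σ(4) · φ(112/4) = 7 · 12 = 84
  d = 7: σ(7) · φ(112/7) = 8 · 8 = 64
  d = 8: σ(8) · φ(112/8) = 15 · 6 = 90
  d = 14: σ(14) · φ(112/14) = 24 · 4 = 96
  d = 16: σ(16) · φ(112/16) = 31 · 6 = 186
  d = 28: σ(28) · φ(112/28) = 56 · 2 = 112
  d = 56: σ(56) · φ(112/56) = 120 · 1 = 120
  d = 112: σ(112) · φ(112/112) = 248 · 1 = 248
Summing: (σ * φ)(112) = 48 + 72 + 84 + 64 + 90 + 96 + 186 + 112 + 120 + 248 = 1120.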